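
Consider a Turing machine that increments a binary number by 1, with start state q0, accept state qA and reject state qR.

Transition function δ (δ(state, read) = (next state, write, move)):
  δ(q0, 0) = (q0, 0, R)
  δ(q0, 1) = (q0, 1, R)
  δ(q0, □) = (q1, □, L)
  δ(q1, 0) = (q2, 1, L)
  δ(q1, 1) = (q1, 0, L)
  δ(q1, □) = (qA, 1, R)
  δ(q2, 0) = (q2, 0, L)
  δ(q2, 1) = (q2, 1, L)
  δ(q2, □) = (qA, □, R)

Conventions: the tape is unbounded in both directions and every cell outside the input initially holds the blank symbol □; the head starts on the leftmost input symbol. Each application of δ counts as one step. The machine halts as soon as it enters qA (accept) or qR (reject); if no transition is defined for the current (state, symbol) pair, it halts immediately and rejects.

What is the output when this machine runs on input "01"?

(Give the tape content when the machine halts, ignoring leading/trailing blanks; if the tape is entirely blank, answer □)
Step 0: [q0]01 (head at position 0)
Step 1: δ(q0, 0) = (q0, 0, R)  ⊢  0[q0]1 (head at position 1)
Step 2: δ(q0, 1) = (q0, 1, R)  ⊢  01[q0]□ (head at position 2)
Step 3: δ(q0, □) = (q1, □, L)  ⊢  0[q1]1□ (head at position 1)
Step 4: δ(q1, 1) = (q1, 0, L)  ⊢  [q1]00□ (head at position 0)
Step 5: δ(q1, 0) = (q2, 1, L)  ⊢  [q2]□10□ (head at position -1)
Step 6: δ(q2, □) = (qA, □, R)  ⊢  □[qA]10□ (head at position 0)
The machine is in qA, so it halts and accepts.
Tape content when halted (ignoring surrounding blanks): 10

Final answer: Output: 10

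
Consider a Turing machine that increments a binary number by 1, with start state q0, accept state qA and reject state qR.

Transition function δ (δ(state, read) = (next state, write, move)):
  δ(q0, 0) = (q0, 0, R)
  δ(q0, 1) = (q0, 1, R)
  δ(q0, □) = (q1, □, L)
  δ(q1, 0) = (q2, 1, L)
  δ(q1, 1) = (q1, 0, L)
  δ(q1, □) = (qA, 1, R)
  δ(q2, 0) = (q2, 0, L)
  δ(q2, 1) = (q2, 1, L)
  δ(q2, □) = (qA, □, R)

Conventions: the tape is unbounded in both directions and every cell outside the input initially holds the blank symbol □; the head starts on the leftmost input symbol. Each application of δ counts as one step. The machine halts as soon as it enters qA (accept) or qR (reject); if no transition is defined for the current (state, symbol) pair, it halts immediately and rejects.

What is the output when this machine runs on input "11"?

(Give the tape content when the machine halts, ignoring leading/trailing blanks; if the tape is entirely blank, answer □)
Step 0: [q0]11 (head at position 0)
Step 1: δ(q0, 1) = (q0, 1, R)  ⊢  1[q0]1 (head at position 1)
Step 2: δ(q0, 1) = (q0, 1, R)  ⊢  11[q0]□ (head at position 2)
Step 3: δ(q0, □) = (q1, □, L)  ⊢  1[q1]1□ (head at position 1)
Step 4: δ(q1, 1) = (q1, 0, L)  ⊢  [q1]10□ (head at position 0)
Step 5: δ(q1, 1) = (q1, 0, L)  ⊢  [q1]□00□ (head at position -1)
Step 6: δ(q1, □) = (qA, 1, R)  ⊢  1[qA]00□ (head at position 0)
The machine is in qA, so it halts and accepts.
Tape content when halted (ignoring surrounding blanks): 100

Final answer: Output: 100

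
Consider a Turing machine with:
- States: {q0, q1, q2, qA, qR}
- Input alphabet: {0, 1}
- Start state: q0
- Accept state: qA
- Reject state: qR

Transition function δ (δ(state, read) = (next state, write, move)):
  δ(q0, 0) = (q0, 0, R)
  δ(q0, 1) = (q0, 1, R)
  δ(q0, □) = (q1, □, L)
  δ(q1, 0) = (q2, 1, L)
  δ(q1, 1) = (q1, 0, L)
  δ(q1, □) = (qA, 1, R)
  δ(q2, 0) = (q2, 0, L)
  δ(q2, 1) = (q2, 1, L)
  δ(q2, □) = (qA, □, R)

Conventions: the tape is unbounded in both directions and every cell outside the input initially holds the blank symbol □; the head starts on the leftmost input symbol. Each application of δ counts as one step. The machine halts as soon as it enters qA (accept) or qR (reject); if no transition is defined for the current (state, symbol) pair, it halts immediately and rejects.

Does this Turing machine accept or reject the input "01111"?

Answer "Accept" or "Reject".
Step 0: [q0]01111 (head at position 0)
Step 1: δ(q0, 0) = (q0, 0, R)  ⊢  0[q0]1111 (head at position 1)
Step 2: δ(q0, 1) = (q0, 1, R)  ⊢  01[q0]111 (head at position 2)
Step 3: δ(q0, 1) = (q0, 1, R)  ⊢  011[q0]11 (head at position 3)
Step 4: δ(q0, 1) = (q0, 1, R)  ⊢  0111[q0]1 (head at position 4)
Step 5: δ(q0, 1) = (q0, 1, R)  ⊢  01111[q0]□ (head at position 5)
Step 6: δ(q0, □) = (q1, □, L)  ⊢  0111[q1]1□ (head at position 4)
Step 7: δ(q1, 1) = (q1, 0, L)  ⊢  011[q1]10□ (head at position 3)
Step 8: δ(q1, 1) = (q1, 0, L)  ⊢  01[q1]100□ (head at position 2)
Step 9: δ(q1, 1) = (q1, 0, L)  ⊢  0[q1]1000□ (head at position 1)
Step 10: δ(q1, 1) = (q1, 0, L)  ⊢  [q1]00000□ (head at position 0)
Step 11: δ(q1, 0) = (q2, 1, L)  ⊢  [q2]□10000□ (head at position -1)
Step 12: δ(q2, □) = (qA, □, R)  ⊢  □[qA]10000□ (head at position 0)
The machine is in qA, so it halts and accepts.

Final answer: Accept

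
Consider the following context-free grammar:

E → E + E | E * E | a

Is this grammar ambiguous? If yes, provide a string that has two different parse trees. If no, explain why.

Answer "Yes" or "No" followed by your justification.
Two different leftmost derivations of a + a * a:
  (1) E ⇒ E + E ⇒ a + E ⇒ a + E * E ⇒ a + a * E ⇒ a + a * a   (tree groups a + (a * a))
  (2) E ⇒ E * E ⇒ E + E * E ⇒ a + E * E ⇒ a + a * E ⇒ a + a * a   (tree groups (a + a) * a)
Two distinct leftmost derivations = two distinct parse trees, so the grammar is ambiguous.

Final answer: Yes - the string 'a + a * a' has two distinct leftmost derivations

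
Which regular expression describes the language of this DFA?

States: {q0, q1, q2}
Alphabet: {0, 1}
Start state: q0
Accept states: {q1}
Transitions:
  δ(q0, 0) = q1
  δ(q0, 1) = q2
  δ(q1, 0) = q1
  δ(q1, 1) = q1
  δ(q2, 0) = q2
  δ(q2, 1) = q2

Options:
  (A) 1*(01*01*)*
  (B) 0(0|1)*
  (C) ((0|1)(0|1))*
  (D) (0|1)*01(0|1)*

Testing sample strings against the DFA:
  '01110' -> accepted
  '0010' -> accepted
  '011' -> accepted
  '11111' -> rejected
Checking each option for a counterexample:
  (A) 1*(01*01*)*: ε is rejected by the DFA but matches the regex → eliminated
  (B) 0(0|1)*: agrees with the DFA on all strings of length ≤ 4
  (C) ((0|1)(0|1))*: ε is rejected by the DFA but matches the regex → eliminated
  (D) (0|1)*01(0|1)*: '0' is accepted by the DFA but does not match the regex → eliminated
Only (B) 0(0|1)* is consistent with the DFA.

Final answer: (B) 0(0|1)*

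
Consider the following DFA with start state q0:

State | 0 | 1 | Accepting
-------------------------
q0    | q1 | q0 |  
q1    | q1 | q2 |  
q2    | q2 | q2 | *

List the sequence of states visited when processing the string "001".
q0 → q1 → q1 → q2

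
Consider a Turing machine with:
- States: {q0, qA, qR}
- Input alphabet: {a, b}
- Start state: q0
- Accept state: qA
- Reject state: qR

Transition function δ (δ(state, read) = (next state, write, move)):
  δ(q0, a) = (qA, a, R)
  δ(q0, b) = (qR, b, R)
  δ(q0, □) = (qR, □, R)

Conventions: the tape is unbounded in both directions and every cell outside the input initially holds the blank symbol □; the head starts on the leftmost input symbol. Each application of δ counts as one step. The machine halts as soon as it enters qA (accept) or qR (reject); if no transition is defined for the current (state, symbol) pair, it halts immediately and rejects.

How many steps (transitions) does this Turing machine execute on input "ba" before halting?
Step 0: [q0]ba (head at position 0)
Step 1: δ(q0, b) = (qR, b, R)  ⊢  b[qR]a (head at position 1)
The machine is in qR, so it halts and rejects.
Number of transitions executed: 1.

Final answer: 1 steps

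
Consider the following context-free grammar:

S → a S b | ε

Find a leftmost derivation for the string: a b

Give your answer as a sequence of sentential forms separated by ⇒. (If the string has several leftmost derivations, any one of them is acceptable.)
Start with S.
Step 1: the leftmost non-terminal is S; apply S → a S b:  a S b
Step 2: the leftmost non-terminal is S; apply S → ε:  a b

Final answer: S ⇒ a S b ⇒ a b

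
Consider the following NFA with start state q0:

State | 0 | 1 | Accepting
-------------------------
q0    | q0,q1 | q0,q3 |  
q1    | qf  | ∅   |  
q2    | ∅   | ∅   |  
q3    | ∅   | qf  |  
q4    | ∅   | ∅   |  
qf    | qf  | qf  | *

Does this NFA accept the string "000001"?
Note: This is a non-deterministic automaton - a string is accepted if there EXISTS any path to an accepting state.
Track the set of states the NFA could be in: start {q0}
Read '0': {q0} → {q0, q1}
Read '0': {q0, q1} → {q0, q1, qf}
Read '0': {q0, q1, qf} → {q0, q1, qf}
Read '0': {q0, q1, qf} → {q0, q1, qf}
Read '0': {q0, q1, qf} → {q0, q1, qf}
Read '1': {q0, q1, qf} → {q0, q3, qf}
Final set {q0, q3, qf} contains accepting state(s) {qf} → accepted.

Final answer: Yes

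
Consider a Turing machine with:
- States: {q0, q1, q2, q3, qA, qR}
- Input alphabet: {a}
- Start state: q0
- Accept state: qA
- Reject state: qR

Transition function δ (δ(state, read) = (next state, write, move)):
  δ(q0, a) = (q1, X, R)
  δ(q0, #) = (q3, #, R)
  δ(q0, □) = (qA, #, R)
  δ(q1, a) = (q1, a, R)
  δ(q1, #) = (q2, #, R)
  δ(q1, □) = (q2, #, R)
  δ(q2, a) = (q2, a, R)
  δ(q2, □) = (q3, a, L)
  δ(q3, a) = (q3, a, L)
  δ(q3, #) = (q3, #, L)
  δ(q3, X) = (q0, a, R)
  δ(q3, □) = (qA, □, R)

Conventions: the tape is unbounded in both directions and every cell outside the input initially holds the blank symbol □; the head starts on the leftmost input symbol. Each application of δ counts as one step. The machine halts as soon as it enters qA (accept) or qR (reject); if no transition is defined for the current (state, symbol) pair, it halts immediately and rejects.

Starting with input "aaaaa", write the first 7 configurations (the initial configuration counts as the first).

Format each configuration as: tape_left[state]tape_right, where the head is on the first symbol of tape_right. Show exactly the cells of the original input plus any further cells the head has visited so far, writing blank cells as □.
Step 0: [q0]aaaaa (head at position 0)
Step 1: δ(q0, a) = (q1, X, R)  ⊢  X[q1]aaaa (head at position 1)
Step 2: δ(q1, a) = (q1, a, R)  ⊢  Xa[q1]aaa (head at position 2)
Step 3: δ(q1, a) = (q1, a, R)  ⊢  Xaa[q1]aa (head at position 3)
Step 4: δ(q1, a) = (q1, a, R)  ⊢  Xaaa[q1]a (head at position 4)
Step 5: δ(q1, a) = (q1, a, R)  ⊢  Xaaaa[q1]□ (head at position 5)
Step 6: δ(q1, □) = (q2, #, R)  ⊢  Xaaaa#[q2]□ (head at position 6)

Final answer: [q0]aaaaa ⊢ X[q1]aaaa ⊢ Xa[q1]aaa ⊢ Xaa[q1]aa ⊢ Xaaa[q1]a ⊢ Xaaaa[q1]□ ⊢ Xaaaa#[q2]□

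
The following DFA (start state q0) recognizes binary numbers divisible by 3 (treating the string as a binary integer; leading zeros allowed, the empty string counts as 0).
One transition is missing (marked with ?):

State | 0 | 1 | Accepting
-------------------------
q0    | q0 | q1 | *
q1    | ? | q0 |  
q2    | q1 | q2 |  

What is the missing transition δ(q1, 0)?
q2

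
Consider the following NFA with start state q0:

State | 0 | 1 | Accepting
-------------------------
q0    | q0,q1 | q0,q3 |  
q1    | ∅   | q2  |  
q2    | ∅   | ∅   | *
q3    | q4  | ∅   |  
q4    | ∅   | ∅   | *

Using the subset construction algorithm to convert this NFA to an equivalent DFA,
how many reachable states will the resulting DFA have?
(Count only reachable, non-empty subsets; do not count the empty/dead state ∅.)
Start subset: {q0}
{q0}: on 0 → {q0, q1}, on 1 → {q0, q3}
{q0, q1}: on 0 → {q0, q1}, on 1 → {q0, q2, q3}
{q0, q3}: on 0 → {q0, q1, q4}, on 1 → {q0, q3}
{q0, q2, q3}: on 0 → {q0, q1, q4}, on 1 → {q0, q3}
{q0, q1, q4}: on 0 → {q0, q1}, on 1 → {q0, q2, q3}
Reachable non-empty subsets: {q0}, {q0, q1}, {q0, q3}, {q0, q2, q3}, {q0, q1, q4} — 5 in total.

Final answer: 5 states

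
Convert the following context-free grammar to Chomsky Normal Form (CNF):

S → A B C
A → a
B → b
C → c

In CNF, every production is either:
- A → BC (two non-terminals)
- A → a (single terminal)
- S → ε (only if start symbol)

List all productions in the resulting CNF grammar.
The grammar has no ε-productions or unit productions to eliminate.
A → a is already in CNF (single terminal) – keep it.
B → b is already in CNF (single terminal) – keep it.
C → c is already in CNF (single terminal) – keep it.
S → A B C has 3 symbols on the right: break it into binary productions S → A X0, X0 → B C.
Resulting CNF grammar (5 productions): A → a; B → b; C → c; S → A X0; X0 → B C

Final answer: A → a; B → b; C → c; S → A X0; X0 → B C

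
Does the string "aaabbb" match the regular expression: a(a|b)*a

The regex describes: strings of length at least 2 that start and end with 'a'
No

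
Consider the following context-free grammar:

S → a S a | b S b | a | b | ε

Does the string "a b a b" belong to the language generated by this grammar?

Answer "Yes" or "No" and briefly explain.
Every production places the same symbol at both ends (or yields a single symbol / ε), so every derived string is a palindrome. a b a b reversed is b a b a ≠ a b a b, so it is not a palindrome and cannot be derived (already the first step fails: the string starts with a but ends with b, so neither S → a S a nor S → b S b fits).

Final answer: No - no valid derivation exists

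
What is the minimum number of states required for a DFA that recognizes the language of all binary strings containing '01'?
Language: binary strings containing '01'
Lower bound (Myhill–Nerode): the prefixes ε, 0, 01 are pairwise distinguishable:
  ε vs 01: suffix ε distinguishes them (ε is rejected, 01 is accepted)
  0 vs 01: suffix ε distinguishes them (0 is rejected, 01 is accepted)
  ε vs 0: suffix 1 distinguishes them (ε·1 = 1 is rejected, 0·1 = 01 is accepted)
So any DFA needs at least 3 states.
Upper bound: a DFA with 3 states exists (one state per class above: 'no progress', 'last symbol 0', and 'seen 01' (accepting sink)).
Minimum states: 3

Final answer: 3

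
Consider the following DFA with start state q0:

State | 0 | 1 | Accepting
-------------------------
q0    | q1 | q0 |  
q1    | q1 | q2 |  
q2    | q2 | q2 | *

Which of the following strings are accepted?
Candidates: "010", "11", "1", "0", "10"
"010": q0 → q1 → q2 → q2; q2 is accepting → accepted
"11": q0 → q0 → q0; q0 is not accepting → rejected
"1": q0 → q0; q0 is not accepting → rejected
"0": q0 → q1; q1 is not accepting → rejected
"10": q0 → q0 → q1; q1 is not accepting → rejected

Final answer: "010"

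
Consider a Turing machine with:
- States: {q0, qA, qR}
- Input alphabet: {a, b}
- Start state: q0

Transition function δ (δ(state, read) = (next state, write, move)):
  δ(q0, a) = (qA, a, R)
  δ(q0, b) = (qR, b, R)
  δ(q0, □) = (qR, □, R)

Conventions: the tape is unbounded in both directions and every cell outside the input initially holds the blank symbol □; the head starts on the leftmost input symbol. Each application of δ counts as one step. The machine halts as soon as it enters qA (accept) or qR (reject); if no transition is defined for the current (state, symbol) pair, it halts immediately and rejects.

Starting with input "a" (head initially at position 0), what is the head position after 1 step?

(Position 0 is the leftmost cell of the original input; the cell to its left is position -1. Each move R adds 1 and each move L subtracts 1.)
Step 0: [q0]a (head at position 0)
Step 1: δ(q0, a) = (qA, a, R)  ⊢  a[qA]□ (head at position 1)
Head position after 1 step: 1

Final answer: Position 1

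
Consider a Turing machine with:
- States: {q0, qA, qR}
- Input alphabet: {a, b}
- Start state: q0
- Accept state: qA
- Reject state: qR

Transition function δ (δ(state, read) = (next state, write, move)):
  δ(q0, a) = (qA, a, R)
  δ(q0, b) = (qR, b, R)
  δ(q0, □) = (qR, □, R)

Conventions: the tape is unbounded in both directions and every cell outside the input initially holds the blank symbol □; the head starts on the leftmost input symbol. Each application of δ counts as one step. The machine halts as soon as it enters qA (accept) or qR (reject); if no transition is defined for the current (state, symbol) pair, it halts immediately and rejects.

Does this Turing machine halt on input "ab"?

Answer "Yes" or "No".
Step 0: [q0]ab (head at position 0)
Step 1: δ(q0, a) = (qA, a, R)  ⊢  a[qA]b (head at position 1)
The machine is in qA, so it halts and accepts.
It halts after 1 steps.

Final answer: Yes - halts after 1 steps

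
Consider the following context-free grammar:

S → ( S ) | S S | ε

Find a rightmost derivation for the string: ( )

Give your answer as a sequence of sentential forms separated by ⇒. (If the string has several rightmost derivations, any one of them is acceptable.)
Start with S.
Step 1: the rightmost non-terminal is S; apply S → ( S ):  ( S )
Step 2: the rightmost non-terminal is S; apply S → ε:  ( )

Final answer: S ⇒ ( S ) ⇒ ( )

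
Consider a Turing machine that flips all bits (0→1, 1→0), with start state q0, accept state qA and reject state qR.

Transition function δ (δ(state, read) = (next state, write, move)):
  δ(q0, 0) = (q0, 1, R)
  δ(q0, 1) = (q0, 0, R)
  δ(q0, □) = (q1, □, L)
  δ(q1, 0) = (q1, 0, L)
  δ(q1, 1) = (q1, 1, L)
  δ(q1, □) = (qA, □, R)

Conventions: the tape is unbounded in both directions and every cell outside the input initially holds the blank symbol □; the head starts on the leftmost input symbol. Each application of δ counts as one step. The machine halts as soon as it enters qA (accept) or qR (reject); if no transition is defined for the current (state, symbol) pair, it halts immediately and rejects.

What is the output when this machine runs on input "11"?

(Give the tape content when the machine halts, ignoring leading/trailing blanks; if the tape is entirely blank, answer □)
Step 0: [q0]11 (head at position 0)
Step 1: δ(q0, 1) = (q0, 0, R)  ⊢  0[q0]1 (head at position 1)
Step 2: δ(q0, 1) = (q0, 0, R)  ⊢  00[q0]□ (head at position 2)
Step 3: δ(q0, □) = (q1, □, L)  ⊢  0[q1]0□ (head at position 1)
Step 4: δ(q1, 0) = (q1, 0, L)  ⊢  [q1]00□ (head at position 0)
Step 5: δ(q1, 0) = (q1, 0, L)  ⊢  [q1]□00□ (head at position -1)
Step 6: δ(q1, □) = (qA, □, R)  ⊢  □[qA]00□ (head at position 0)
The machine is in qA, so it halts and accepts.
Tape content when halted (ignoring surrounding blanks): 00

Final answer: Output: 00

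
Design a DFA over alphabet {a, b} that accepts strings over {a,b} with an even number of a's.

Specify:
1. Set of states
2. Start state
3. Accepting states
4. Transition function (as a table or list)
One valid DFA (any DFA recognizing the same language is acceptable):
States: {q0, q1}
Start: q0
Accepting: {q0}
Transitions (accepting states marked with *):
State | a | b | Accepting
-------------------------
q0    | q1 | q0 | *
q1    | q0 | q1 |  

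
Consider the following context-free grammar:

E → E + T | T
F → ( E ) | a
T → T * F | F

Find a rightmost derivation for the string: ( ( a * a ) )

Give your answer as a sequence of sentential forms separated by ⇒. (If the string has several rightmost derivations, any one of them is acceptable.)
Start with E.
Step 1: the rightmost non-terminal is E; apply E → T:  T
Step 2: the rightmost non-terminal is T; apply T → F:  F
Step 3: the rightmost non-terminal is F; apply F → ( E ):  ( E )
Step 4: the rightmost non-terminal is E; apply E → T:  ( T )
Step 5: the rightmost non-terminal is T; apply T → F:  ( F )
Step 6: the rightmost non-terminal is F; apply F → ( E ):  ( ( E ) )
Step 7: the rightmost non-terminal is E; apply E → T:  ( ( T ) )
Step 8: the rightmost non-terminal is T; apply T → T * F:  ( ( T * F ) )
Step 9: the rightmost non-terminal is F; apply F → a:  ( ( T * a ) )
Step 10: the rightmost non-terminal is T; apply T → F:  ( ( F * a ) )
Step 11: the rightmost non-terminal is F; apply F → a:  ( ( a * a ) )

Final answer: E ⇒ T ⇒ F ⇒ ( E ) ⇒ ( T ) ⇒ ( F ) ⇒ ( ( E ) ) ⇒ ( ( T ) ) ⇒ ( ( T * F ) ) ⇒ ( ( T * a ) ) ⇒ ( ( F * a ) ) ⇒ ( ( a * a ) )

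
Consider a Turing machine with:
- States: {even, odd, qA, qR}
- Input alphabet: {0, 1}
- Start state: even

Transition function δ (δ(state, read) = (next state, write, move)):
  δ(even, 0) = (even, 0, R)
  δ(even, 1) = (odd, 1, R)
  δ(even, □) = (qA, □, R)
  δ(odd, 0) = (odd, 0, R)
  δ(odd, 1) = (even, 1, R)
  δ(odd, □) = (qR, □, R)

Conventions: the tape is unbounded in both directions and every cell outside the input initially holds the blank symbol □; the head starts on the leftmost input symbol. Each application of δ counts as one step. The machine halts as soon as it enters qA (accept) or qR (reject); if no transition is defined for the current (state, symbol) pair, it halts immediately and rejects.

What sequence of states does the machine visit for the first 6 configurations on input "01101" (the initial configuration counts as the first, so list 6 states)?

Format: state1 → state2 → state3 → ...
Step 0: [even]01101 (head at position 0)
Step 1: δ(even, 0) = (even, 0, R)  ⊢  0[even]1101 (head at position 1)
Step 2: δ(even, 1) = (odd, 1, R)  ⊢  01[odd]101 (head at position 2)
Step 3: δ(odd, 1) = (even, 1, R)  ⊢  011[even]01 (head at position 3)
Step 4: δ(even, 0) = (even, 0, R)  ⊢  0110[even]1 (head at position 4)
Step 5: δ(even, 1) = (odd, 1, R)  ⊢  01101[odd]□ (head at position 5)
Reading off the states of these 6 configurations: even → even → odd → even → even → odd

Final answer: even → even → odd → even → even → odd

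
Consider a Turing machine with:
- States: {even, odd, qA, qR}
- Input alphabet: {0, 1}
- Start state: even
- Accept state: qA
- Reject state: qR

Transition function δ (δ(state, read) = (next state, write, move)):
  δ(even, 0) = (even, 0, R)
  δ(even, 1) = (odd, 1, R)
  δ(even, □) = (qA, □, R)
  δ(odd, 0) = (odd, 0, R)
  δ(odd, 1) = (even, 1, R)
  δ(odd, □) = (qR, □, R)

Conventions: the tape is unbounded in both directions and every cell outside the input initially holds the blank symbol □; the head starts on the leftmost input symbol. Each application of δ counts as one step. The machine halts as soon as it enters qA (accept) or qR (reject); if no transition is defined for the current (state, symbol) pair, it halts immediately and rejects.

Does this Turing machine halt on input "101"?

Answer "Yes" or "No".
Step 0: [even]101 (head at position 0)
Step 1: δ(even, 1) = (odd, 1, R)  ⊢  1[odd]01 (head at position 1)
Step 2: δ(odd, 0) = (odd, 0, R)  ⊢  10[odd]1 (head at position 2)
Step 3: δ(odd, 1) = (even, 1, R)  ⊢  101[even]□ (head at position 3)
Step 4: δ(even, □) = (qA, □, R)  ⊢  101□[qA]□ (head at position 4)
The machine is in qA, so it halts and accepts.
It halts after 4 steps.

Final answer: Yes - halts after 4 steps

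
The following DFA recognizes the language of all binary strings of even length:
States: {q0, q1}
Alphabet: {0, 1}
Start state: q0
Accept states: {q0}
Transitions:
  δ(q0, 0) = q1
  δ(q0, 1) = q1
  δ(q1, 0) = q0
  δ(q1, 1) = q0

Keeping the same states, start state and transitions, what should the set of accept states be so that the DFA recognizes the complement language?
The DFA is complete (every state has a transition on every symbol), so the complement
is recognized by the same DFA with accepting and non-accepting states swapped.
Original accept states: {q0}
Complement accept states = All states - Original accept states
= {q0, q1} - {q0}
= {q1}
Complement language: strings of ODD length

Final answer: {q1}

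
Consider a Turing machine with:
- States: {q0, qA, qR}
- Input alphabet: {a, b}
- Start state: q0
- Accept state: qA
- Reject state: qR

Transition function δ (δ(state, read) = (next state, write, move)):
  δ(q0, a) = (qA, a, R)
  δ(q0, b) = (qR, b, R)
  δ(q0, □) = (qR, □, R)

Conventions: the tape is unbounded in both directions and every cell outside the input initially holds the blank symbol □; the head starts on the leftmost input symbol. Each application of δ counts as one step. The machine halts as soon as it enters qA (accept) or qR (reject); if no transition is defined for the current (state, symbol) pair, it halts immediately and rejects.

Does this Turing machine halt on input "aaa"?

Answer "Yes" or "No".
Step 0: [q0]aaa (head at position 0)
Step 1: δ(q0, a) = (qA, a, R)  ⊢  a[qA]aa (head at position 1)
The machine is in qA, so it halts and accepts.
It halts after 1 steps.

Final answer: Yes - halts after 1 steps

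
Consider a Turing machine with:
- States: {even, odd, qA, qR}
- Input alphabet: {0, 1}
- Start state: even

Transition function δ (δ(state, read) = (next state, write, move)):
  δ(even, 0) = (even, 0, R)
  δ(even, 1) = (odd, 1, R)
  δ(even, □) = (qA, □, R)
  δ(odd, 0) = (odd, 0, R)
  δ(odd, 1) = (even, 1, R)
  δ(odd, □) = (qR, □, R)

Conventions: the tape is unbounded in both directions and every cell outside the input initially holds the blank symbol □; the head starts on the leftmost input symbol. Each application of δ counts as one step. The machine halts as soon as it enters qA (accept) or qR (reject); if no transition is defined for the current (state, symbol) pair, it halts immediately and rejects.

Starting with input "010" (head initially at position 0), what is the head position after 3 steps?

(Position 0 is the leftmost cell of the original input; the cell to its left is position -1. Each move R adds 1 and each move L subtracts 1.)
Step 0: [even]010 (head at position 0)
Step 1: δ(even, 0) = (even, 0, R)  ⊢  0[even]10 (head at position 1)
Step 2: δ(even, 1) = (odd, 1, R)  ⊢  01[odd]0 (head at position 2)
Step 3: δ(odd, 0) = (odd, 0, R)  ⊢  010[odd]□ (head at position 3)
Head position after 3 steps: 3

Final answer: Position 3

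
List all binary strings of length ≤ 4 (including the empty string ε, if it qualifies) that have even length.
Checking every binary string of length 0 to 4:
  Length 0: accepted: ε | rejected: (none)
  Length 1: accepted: (none) | rejected: 0, 1
  Length 2: accepted: 00, 01, 10, 11 | rejected: (none)
  Length 3: accepted: (none) | rejected: 000, 001, 010, 011, 100, 101, 110, 111
  Length 4: accepted: 0000, 0001, 0010, 0011, 0100, 0101, 0110, 0111, 1000, 1001, 1010, 1011, 1100, 1101, 1110, 1111 | rejected: (none)
Total: 21 string(s).

Final answer: ε, 00, 01, 10, 11, 0000, 0001, 0010, 0011, 0100, 0101, 0110, 0111, 1000, 1001, 1010, 1011, 1100, 1101, 1110, 1111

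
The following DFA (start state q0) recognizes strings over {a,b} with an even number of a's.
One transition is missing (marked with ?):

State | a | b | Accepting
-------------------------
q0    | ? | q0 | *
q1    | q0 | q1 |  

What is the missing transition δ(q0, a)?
q1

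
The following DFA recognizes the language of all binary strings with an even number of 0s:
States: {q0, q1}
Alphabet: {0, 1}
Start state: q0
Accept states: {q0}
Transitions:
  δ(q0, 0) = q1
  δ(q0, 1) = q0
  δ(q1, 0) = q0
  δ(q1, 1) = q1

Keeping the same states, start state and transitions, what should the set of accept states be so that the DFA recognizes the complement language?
The DFA is complete (every state has a transition on every symbol), so the complement
is recognized by the same DFA with accepting and non-accepting states swapped.
Original accept states: {q0}
Complement accept states = All states - Original accept states
= {q0, q1} - {q0}
= {q1}
Complement language: strings with an ODD number of 0s

Final answer: {q1}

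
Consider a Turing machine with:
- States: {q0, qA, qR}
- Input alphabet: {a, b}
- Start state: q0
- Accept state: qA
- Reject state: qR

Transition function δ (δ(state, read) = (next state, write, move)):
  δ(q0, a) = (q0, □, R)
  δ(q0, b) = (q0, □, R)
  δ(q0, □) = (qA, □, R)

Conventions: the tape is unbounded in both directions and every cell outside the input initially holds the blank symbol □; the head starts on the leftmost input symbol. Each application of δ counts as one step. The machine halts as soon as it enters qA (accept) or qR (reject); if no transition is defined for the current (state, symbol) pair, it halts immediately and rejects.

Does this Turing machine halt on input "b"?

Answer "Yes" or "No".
Step 0: [q0]b (head at position 0)
Step 1: δ(q0, b) = (q0, □, R)  ⊢  □[q0]□ (head at position 1)
Step 2: δ(q0, □) = (qA, □, R)  ⊢  □□[qA]□ (head at position 2)
The machine is in qA, so it halts and accepts.
It halts after 2 steps.

Final answer: Yes - halts after 2 steps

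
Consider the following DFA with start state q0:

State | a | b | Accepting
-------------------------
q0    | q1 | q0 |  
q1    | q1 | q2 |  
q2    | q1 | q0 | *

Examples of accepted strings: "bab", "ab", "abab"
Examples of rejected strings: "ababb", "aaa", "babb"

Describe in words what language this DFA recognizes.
strings over {a,b} ending with 'ab'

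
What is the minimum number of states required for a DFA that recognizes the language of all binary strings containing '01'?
Language: binary strings containing '01'
Lower bound (Myhill–Nerode): the prefixes ε, 0, 01 are pairwise distinguishable:
  ε vs 01: suffix ε distinguishes them (ε is rejected, 01 is accepted)
  0 vs 01: suffix ε distinguishes them (0 is rejected, 01 is accepted)
  ε vs 0: suffix 1 distinguishes them (ε·1 = 1 is rejected, 0·1 = 01 is accepted)
So any DFA needs at least 3 states.
Upper bound: a DFA with 3 states exists (one state per class above: 'no progress', 'last symbol 0', and 'seen 01' (accepting sink)).
Minimum states: 3

Final answer: 3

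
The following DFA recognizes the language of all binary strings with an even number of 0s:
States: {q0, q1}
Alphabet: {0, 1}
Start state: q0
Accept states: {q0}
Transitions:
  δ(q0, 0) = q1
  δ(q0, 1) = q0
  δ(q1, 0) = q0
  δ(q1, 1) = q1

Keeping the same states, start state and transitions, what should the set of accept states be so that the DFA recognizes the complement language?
The DFA is complete (every state has a transition on every symbol), so the complement
is recognized by the same DFA with accepting and non-accepting states swapped.
Original accept states: {q0}
Complement accept states = All states - Original accept states
= {q0, q1} - {q0}
= {q1}
Complement language: strings with an ODD number of 0s

Final answer: {q1}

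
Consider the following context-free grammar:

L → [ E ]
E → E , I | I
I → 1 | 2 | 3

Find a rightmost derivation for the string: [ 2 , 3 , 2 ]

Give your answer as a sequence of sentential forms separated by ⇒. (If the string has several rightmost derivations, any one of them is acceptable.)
Start with L.
Step 1: the rightmost non-terminal is L; apply L → [ E ]:  [ E ]
Step 2: the rightmost non-terminal is E; apply E → E , I:  [ E , I ]
Step 3: the rightmost non-terminal is I; apply I → 2:  [ E , 2 ]
Step 4: the rightmost non-terminal is E; apply E → E , I:  [ E , I , 2 ]
Step 5: the rightmost non-terminal is I; apply I → 3:  [ E , 3 , 2 ]
Step 6: the rightmost non-terminal is E; apply E → I:  [ I , 3 , 2 ]
Step 7: the rightmost non-terminal is I; apply I → 2:  [ 2 , 3 , 2 ]

Final answer: L ⇒ [ E ] ⇒ [ E , I ] ⇒ [ E , 2 ] ⇒ [ E , I , 2 ] ⇒ [ E , 3 , 2 ] ⇒ [ I , 3 , 2 ] ⇒ [ 2 , 3 , 2 ]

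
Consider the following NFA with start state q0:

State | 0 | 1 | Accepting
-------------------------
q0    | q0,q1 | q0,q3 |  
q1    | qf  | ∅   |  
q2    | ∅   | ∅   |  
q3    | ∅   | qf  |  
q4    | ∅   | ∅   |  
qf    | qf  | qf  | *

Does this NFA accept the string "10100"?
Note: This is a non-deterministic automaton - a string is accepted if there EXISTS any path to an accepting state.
Track the set of states the NFA could be in: start {q0}
Read '1': {q0} → {q0, q3}
Read '0': {q0, q3} → {q0, q1}
Read '1': {q0, q1} → {q0, q3}
Read '0': {q0, q3} → {q0, q1}
Read '0': {q0, q1} → {q0, q1, qf}
Final set {q0, q1, qf} contains accepting state(s) {qf} → accepted.

Final answer: Yes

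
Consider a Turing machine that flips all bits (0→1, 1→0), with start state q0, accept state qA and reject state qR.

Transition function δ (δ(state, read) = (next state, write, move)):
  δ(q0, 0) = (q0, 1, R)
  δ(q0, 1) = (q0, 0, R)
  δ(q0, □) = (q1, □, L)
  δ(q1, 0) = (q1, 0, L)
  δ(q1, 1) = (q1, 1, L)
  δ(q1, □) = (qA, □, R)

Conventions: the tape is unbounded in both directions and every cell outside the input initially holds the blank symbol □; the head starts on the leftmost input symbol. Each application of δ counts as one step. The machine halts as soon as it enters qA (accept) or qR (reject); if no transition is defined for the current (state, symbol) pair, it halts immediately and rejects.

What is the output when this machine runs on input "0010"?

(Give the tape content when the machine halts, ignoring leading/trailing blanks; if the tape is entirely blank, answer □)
Step 0: [q0]0010 (head at position 0)
Step 1: δ(q0, 0) = (q0, 1, R)  ⊢  1[q0]010 (head at position 1)
Step 2: δ(q0, 0) = (q0, 1, R)  ⊢  11[q0]10 (head at position 2)
Step 3: δ(q0, 1) = (q0, 0, R)  ⊢  110[q0]0 (head at position 3)
Step 4: δ(q0, 0) = (q0, 1, R)  ⊢  1101[q0]□ (head at position 4)
Step 5: δ(q0, □) = (q1, □, L)  ⊢  110[q1]1□ (head at position 3)
Step 6: δ(q1, 1) = (q1, 1, L)  ⊢  11[q1]01□ (head at position 2)
Step 7: δ(q1, 0) = (q1, 0, L)  ⊢  1[q1]101□ (head at position 1)
Step 8: δ(q1, 1) = (q1, 1, L)  ⊢  [q1]1101□ (head at position 0)
Step 9: δ(q1, 1) = (q1, 1, L)  ⊢  [q1]□1101□ (head at position -1)
Step 10: δ(q1, □) = (qA, □, R)  ⊢  □[qA]1101□ (head at position 0)
The machine is in qA, so it halts and accepts.
Tape content when halted (ignoring surrounding blanks): 1101

Final answer: Output: 1101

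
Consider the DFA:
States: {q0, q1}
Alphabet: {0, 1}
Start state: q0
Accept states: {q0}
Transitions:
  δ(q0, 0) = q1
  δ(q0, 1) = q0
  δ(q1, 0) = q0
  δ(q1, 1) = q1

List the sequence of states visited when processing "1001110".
Starting at q0
Read '1': q0 -> q0
Read '0': q0 -> q1
Read '0': q1 -> q0
Read '1': q0 -> q0
Read '1': q0 -> q0
Read '1': q0 -> q0
Read '0': q0 -> q1

Final answer: q0 -> q0 -> q1 -> q0 -> q0 -> q0 -> q0 -> q1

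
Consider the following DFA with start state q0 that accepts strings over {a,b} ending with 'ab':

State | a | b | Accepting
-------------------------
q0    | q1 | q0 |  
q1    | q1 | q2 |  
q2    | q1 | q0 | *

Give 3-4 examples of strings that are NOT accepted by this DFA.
Any strings that end in a non-accepting state work; for example:
"bb": q0 → q0 → q0; q0 is not accepting → rejected
"aaaa": q0 → q1 → q1 → q1 → q1; q1 is not accepting → rejected
"baaa": q0 → q0 → q1 → q1 → q1; q1 is not accepting → rejected
"bbbb": q0 → q0 → q0 → q0 → q0; q0 is not accepting → rejected

Final answer: "bb", "aaaa", "baaa", "bbbb"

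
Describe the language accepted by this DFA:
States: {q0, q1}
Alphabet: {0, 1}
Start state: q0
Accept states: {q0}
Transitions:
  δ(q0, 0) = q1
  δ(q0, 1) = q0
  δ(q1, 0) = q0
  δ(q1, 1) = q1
Analyzing the DFA structure:
Start state: q0
Accept states: {q0}
Interpreting what each state remembers (checking against the transitions):
  q0: an even number of 0s has been read so far
  q1: an odd number of 0s has been read so far
  δ(q0, 0): in q0 (an even number of 0s has been read so far), after reading 0 we have: an odd number of 0s has been read so far → q1
  δ(q0, 1): in q0 (an even number of 0s has been read so far), after reading 1 we have: an even number of 0s has been read so far → q0
  δ(q1, 0): in q1 (an odd number of 0s has been read so far), after reading 0 we have: an even number of 0s has been read so far → q0
  δ(q1, 1): in q1 (an odd number of 0s has been read so far), after reading 1 we have: an odd number of 0s has been read so far → q1
A string is accepted iff it ends in {q0}, i.e. an even number of 0s has been read so far.
Language: All binary strings with an even number of 0s

Final answer: All binary strings with an even number of 0s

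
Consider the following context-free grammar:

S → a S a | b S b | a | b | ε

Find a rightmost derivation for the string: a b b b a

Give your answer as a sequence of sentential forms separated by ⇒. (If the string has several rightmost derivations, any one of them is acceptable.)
Start with S.
Step 1: the rightmost non-terminal is S; apply S → a S a:  a S a
Step 2: the rightmost non-terminal is S; apply S → b S b:  a b S b a
Step 3: the rightmost non-terminal is S; apply S → b:  a b b b a

Final answer: S ⇒ a S a ⇒ a b S b a ⇒ a b b b a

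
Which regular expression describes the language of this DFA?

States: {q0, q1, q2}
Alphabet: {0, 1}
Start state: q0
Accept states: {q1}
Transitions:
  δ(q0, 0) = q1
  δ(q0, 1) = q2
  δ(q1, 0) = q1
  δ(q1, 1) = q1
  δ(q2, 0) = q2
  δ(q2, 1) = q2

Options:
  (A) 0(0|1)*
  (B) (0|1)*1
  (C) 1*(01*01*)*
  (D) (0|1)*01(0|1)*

Testing sample strings against the DFA:
  '10101' -> rejected
  '1010' -> rejected
  '100' -> rejected
  '01' -> accepted
Checking each option for a counterexample:
  (A) 0(0|1)*: agrees with the DFA on all strings of length ≤ 4
  (B) (0|1)*1: '0' is accepted by the DFA but does not match the regex → eliminated
  (C) 1*(01*01*)*: ε is rejected by the DFA but matches the regex → eliminated
  (D) (0|1)*01(0|1)*: '0' is accepted by the DFA but does not match the regex → eliminated
Only (A) 0(0|1)* is consistent with the DFA.

Final answer: (A) 0(0|1)*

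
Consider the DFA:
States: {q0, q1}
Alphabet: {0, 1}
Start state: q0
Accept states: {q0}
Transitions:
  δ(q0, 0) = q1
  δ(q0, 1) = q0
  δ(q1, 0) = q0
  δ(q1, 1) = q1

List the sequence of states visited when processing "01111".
Starting at q0
Read '0': q0 -> q1
Read '1': q1 -> q1
Read '1': q1 -> q1
Read '1': q1 -> q1
Read '1': q1 -> q1

Final answer: q0 -> q1 -> q1 -> q1 -> q1 -> q1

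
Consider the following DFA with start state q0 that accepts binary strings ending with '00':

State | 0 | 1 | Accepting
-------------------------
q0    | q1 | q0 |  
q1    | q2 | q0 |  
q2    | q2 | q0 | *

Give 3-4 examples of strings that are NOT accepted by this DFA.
Any strings that end in a non-accepting state work; for example:
"11": q0 → q0 → q0; q0 is not accepting → rejected
"010": q0 → q1 → q0 → q1; q1 is not accepting → rejected
"0011": q0 → q1 → q2 → q0 → q0; q0 is not accepting → rejected
"1101": q0 → q0 → q0 → q1 → q0; q0 is not accepting → rejected

Final answer: "11", "010", "0011", "1101"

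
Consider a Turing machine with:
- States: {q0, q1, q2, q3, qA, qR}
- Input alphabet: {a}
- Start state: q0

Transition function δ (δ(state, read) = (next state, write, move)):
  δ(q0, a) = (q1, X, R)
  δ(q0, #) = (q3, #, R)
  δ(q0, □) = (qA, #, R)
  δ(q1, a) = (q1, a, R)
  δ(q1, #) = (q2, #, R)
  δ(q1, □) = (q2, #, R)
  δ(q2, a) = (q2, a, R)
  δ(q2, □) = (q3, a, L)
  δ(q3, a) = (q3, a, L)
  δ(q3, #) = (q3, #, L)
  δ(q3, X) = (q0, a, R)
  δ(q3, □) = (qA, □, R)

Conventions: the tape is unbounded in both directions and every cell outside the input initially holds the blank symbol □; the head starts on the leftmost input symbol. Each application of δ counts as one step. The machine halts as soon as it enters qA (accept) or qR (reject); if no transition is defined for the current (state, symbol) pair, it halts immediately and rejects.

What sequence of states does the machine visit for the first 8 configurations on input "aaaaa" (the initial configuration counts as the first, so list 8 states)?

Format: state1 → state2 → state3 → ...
Step 0: [q0]aaaaa (head at position 0)
Step 1: δ(q0, a) = (q1, X, R)  ⊢  X[q1]aaaa (head at position 1)
Step 2: δ(q1, a) = (q1, a, R)  ⊢  Xa[q1]aaa (head at position 2)
Step 3: δ(q1, a) = (q1, a, R)  ⊢  Xaa[q1]aa (head at position 3)
Step 4: δ(q1, a) = (q1, a, R)  ⊢  Xaaa[q1]a (head at position 4)
Step 5: δ(q1, a) = (q1, a, R)  ⊢  Xaaaa[q1]□ (head at position 5)
Step 6: δ(q1, □) = (q2, #, R)  ⊢  Xaaaa#[q2]□ (head at position 6)
Step 7: δ(q2, □) = (q3, a, L)  ⊢  Xaaaa[q3]#a (head at position 5)
Reading off the states of these 8 configurations: q0 → q1 → q1 → q1 → q1 → q1 → q2 → q3

Final answer: q0 → q1 → q1 → q1 → q1 → q1 → q2 → q3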